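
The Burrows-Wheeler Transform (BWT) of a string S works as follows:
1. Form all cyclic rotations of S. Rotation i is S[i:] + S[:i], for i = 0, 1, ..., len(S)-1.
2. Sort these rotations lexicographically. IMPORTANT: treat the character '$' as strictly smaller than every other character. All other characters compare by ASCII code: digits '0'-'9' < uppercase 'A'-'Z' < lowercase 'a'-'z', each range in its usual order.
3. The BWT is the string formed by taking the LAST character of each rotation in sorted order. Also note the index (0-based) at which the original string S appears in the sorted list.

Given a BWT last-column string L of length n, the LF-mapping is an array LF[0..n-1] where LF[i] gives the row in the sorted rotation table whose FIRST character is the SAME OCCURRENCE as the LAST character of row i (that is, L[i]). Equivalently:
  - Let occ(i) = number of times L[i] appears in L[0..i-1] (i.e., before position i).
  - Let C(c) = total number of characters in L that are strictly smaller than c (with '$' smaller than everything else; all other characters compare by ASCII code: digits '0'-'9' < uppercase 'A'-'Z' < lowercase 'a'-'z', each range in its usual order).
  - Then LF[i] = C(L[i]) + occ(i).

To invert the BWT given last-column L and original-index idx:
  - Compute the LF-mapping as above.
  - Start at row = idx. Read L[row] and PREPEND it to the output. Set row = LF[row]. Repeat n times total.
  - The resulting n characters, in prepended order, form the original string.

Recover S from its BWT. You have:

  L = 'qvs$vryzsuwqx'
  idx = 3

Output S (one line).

Answer: rsvsqyuwxzvq$

Derivation:
LF mapping: 1 7 4 0 8 3 11 12 5 6 9 2 10
Walk LF starting at row 3, prepending L[row]:
  step 1: row=3, L[3]='$', prepend. Next row=LF[3]=0
  step 2: row=0, L[0]='q', prepend. Next row=LF[0]=1
  step 3: row=1, L[1]='v', prepend. Next row=LF[1]=7
  step 4: row=7, L[7]='z', prepend. Next row=LF[7]=12
  step 5: row=12, L[12]='x', prepend. Next row=LF[12]=10
  step 6: row=10, L[10]='w', prepend. Next row=LF[10]=9
  step 7: row=9, L[9]='u', prepend. Next row=LF[9]=6
  step 8: row=6, L[6]='y', prepend. Next row=LF[6]=11
  step 9: row=11, L[11]='q', prepend. Next row=LF[11]=2
  step 10: row=2, L[2]='s', prepend. Next row=LF[2]=4
  step 11: row=4, L[4]='v', prepend. Next row=LF[4]=8
  step 12: row=8, L[8]='s', prepend. Next row=LF[8]=5
  step 13: row=5, L[5]='r', prepend. Next row=LF[5]=3
Reversed output: rsvsqyuwxzvq$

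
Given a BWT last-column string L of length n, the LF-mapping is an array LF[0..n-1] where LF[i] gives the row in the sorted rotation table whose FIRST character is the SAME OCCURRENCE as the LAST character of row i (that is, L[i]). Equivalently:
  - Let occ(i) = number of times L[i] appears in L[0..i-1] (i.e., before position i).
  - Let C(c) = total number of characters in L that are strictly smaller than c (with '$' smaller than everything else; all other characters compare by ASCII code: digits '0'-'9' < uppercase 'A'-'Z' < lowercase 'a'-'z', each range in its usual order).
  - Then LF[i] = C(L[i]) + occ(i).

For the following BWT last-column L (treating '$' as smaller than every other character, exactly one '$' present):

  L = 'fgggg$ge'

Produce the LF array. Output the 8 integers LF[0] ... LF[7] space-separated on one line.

Char counts: '$':1, 'e':1, 'f':1, 'g':5
C (first-col start): C('$')=0, C('e')=1, C('f')=2, C('g')=3
L[0]='f': occ=0, LF[0]=C('f')+0=2+0=2
L[1]='g': occ=0, LF[1]=C('g')+0=3+0=3
L[2]='g': occ=1, LF[2]=C('g')+1=3+1=4
L[3]='g': occ=2, LF[3]=C('g')+2=3+2=5
L[4]='g': occ=3, LF[4]=C('g')+3=3+3=6
L[5]='$': occ=0, LF[5]=C('$')+0=0+0=0
L[6]='g': occ=4, LF[6]=C('g')+4=3+4=7
L[7]='e': occ=0, LF[7]=C('e')+0=1+0=1

Answer: 2 3 4 5 6 0 7 1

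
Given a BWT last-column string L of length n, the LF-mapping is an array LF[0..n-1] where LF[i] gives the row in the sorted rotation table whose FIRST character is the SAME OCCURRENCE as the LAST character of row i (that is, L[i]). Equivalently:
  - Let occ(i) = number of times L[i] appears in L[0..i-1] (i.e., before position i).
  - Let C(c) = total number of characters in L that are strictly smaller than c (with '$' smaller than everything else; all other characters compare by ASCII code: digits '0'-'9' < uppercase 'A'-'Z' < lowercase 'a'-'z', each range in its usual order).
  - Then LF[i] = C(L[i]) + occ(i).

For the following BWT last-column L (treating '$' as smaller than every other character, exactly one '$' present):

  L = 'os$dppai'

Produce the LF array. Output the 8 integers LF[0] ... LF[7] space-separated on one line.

Char counts: '$':1, 'a':1, 'd':1, 'i':1, 'o':1, 'p':2, 's':1
C (first-col start): C('$')=0, C('a')=1, C('d')=2, C('i')=3, C('o')=4, C('p')=5, C('s')=7
L[0]='o': occ=0, LF[0]=C('o')+0=4+0=4
L[1]='s': occ=0, LF[1]=C('s')+0=7+0=7
L[2]='$': occ=0, LF[2]=C('$')+0=0+0=0
L[3]='d': occ=0, LF[3]=C('d')+0=2+0=2
L[4]='p': occ=0, LF[4]=C('p')+0=5+0=5
L[5]='p': occ=1, LF[5]=C('p')+1=5+1=6
L[6]='a': occ=0, LF[6]=C('a')+0=1+0=1
L[7]='i': occ=0, LF[7]=C('i')+0=3+0=3

Answer: 4 7 0 2 5 6 1 3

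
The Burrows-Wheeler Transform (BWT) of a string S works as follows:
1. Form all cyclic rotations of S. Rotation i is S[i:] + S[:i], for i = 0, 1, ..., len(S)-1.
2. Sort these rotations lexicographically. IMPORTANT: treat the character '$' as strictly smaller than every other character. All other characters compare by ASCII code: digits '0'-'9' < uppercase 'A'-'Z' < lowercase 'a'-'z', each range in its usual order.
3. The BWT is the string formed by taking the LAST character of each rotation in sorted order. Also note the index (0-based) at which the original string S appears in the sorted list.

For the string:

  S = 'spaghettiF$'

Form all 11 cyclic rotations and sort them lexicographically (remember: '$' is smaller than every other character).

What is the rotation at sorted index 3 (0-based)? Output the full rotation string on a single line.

All 11 rotations (rotation i = S[i:]+S[:i]):
  rot[0] = spaghettiF$
  rot[1] = paghettiF$s
  rot[2] = aghettiF$sp
  rot[3] = ghettiF$spa
  rot[4] = hettiF$spag
  rot[5] = ettiF$spagh
  rot[6] = ttiF$spaghe
  rot[7] = tiF$spaghet
  rot[8] = iF$spaghett
  rot[9] = F$spaghetti
  rot[10] = $spaghettiF
Sorted (with $ < everything):
  sorted[0] = $spaghettiF
  sorted[1] = F$spaghetti
  sorted[2] = aghettiF$sp
  sorted[3] = ettiF$spagh
  sorted[4] = ghettiF$spa
  sorted[5] = hettiF$spag
  sorted[6] = iF$spaghett
  sorted[7] = paghettiF$s
  sorted[8] = spaghettiF$
  sorted[9] = tiF$spaghet
  sorted[10] = ttiF$spaghe
sorted[3] = ettiF$spagh

Answer: ettiF$spagh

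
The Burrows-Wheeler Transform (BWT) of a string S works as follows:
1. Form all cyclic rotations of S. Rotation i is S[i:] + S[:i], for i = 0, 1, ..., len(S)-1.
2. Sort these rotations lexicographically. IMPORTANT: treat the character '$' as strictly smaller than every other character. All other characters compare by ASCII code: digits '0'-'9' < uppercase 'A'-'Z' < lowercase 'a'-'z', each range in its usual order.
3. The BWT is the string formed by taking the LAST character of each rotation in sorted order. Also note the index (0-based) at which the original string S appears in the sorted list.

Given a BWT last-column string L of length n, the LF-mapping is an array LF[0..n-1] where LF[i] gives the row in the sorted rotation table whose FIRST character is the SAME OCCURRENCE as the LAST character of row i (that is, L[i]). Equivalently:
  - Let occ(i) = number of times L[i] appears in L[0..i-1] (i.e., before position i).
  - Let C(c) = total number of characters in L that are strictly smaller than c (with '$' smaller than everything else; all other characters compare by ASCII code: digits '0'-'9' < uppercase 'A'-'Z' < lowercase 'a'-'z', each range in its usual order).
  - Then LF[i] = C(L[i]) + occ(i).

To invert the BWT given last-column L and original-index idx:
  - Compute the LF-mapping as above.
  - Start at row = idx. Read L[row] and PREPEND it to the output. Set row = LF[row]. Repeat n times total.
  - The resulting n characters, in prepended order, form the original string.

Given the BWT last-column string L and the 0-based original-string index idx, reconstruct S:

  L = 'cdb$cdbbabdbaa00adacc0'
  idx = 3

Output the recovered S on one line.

LF mapping: 14 18 9 0 15 19 10 11 4 12 20 13 5 6 1 2 7 21 8 16 17 3
Walk LF starting at row 3, prepending L[row]:
  step 1: row=3, L[3]='$', prepend. Next row=LF[3]=0
  step 2: row=0, L[0]='c', prepend. Next row=LF[0]=14
  step 3: row=14, L[14]='0', prepend. Next row=LF[14]=1
  step 4: row=1, L[1]='d', prepend. Next row=LF[1]=18
  step 5: row=18, L[18]='a', prepend. Next row=LF[18]=8
  step 6: row=8, L[8]='a', prepend. Next row=LF[8]=4
  step 7: row=4, L[4]='c', prepend. Next row=LF[4]=15
  step 8: row=15, L[15]='0', prepend. Next row=LF[15]=2
  step 9: row=2, L[2]='b', prepend. Next row=LF[2]=9
  step 10: row=9, L[9]='b', prepend. Next row=LF[9]=12
  step 11: row=12, L[12]='a', prepend. Next row=LF[12]=5
  step 12: row=5, L[5]='d', prepend. Next row=LF[5]=19
  step 13: row=19, L[19]='c', prepend. Next row=LF[19]=16
  step 14: row=16, L[16]='a', prepend. Next row=LF[16]=7
  step 15: row=7, L[7]='b', prepend. Next row=LF[7]=11
  step 16: row=11, L[11]='b', prepend. Next row=LF[11]=13
  step 17: row=13, L[13]='a', prepend. Next row=LF[13]=6
  step 18: row=6, L[6]='b', prepend. Next row=LF[6]=10
  step 19: row=10, L[10]='d', prepend. Next row=LF[10]=20
  step 20: row=20, L[20]='c', prepend. Next row=LF[20]=17
  step 21: row=17, L[17]='d', prepend. Next row=LF[17]=21
  step 22: row=21, L[21]='0', prepend. Next row=LF[21]=3
Reversed output: 0dcdbabbacdabb0caad0c$

Answer: 0dcdbabbacdabb0caad0c$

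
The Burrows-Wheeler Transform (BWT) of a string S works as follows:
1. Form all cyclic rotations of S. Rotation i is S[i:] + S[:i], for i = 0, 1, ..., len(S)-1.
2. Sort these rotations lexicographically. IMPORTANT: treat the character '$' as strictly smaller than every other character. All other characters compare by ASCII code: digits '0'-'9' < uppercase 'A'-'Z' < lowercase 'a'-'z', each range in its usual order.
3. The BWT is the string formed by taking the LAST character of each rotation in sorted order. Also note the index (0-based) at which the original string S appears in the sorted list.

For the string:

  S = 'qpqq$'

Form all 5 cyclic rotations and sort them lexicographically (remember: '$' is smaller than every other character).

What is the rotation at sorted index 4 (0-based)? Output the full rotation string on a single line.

Answer: qq$qp

Derivation:
All 5 rotations (rotation i = S[i:]+S[:i]):
  rot[0] = qpqq$
  rot[1] = pqq$q
  rot[2] = qq$qp
  rot[3] = q$qpq
  rot[4] = $qpqq
Sorted (with $ < everything):
  sorted[0] = $qpqq
  sorted[1] = pqq$q
  sorted[2] = q$qpq
  sorted[3] = qpqq$
  sorted[4] = qq$qp
sorted[4] = qq$qp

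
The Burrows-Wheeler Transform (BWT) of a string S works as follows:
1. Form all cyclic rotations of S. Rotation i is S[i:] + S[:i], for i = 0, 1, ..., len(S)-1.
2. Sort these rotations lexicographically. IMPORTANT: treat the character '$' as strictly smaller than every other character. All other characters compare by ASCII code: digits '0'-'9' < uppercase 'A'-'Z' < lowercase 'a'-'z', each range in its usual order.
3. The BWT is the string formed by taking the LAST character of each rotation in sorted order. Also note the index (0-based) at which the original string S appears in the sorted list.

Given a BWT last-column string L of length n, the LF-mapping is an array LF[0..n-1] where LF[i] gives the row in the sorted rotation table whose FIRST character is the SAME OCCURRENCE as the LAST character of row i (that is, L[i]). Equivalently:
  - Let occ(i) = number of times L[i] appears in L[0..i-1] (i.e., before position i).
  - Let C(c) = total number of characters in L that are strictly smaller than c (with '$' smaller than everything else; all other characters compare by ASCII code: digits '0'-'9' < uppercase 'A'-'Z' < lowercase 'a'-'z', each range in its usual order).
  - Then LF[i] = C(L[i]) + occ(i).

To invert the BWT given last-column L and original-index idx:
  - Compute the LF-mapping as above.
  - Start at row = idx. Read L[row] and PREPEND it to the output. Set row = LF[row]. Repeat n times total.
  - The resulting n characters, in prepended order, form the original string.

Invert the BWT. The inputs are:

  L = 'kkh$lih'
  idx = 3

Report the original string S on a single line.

Answer: ikhhlk$

Derivation:
LF mapping: 4 5 1 0 6 3 2
Walk LF starting at row 3, prepending L[row]:
  step 1: row=3, L[3]='$', prepend. Next row=LF[3]=0
  step 2: row=0, L[0]='k', prepend. Next row=LF[0]=4
  step 3: row=4, L[4]='l', prepend. Next row=LF[4]=6
  step 4: row=6, L[6]='h', prepend. Next row=LF[6]=2
  step 5: row=2, L[2]='h', prepend. Next row=LF[2]=1
  step 6: row=1, L[1]='k', prepend. Next row=LF[1]=5
  step 7: row=5, L[5]='i', prepend. Next row=LF[5]=3
Reversed output: ikhhlk$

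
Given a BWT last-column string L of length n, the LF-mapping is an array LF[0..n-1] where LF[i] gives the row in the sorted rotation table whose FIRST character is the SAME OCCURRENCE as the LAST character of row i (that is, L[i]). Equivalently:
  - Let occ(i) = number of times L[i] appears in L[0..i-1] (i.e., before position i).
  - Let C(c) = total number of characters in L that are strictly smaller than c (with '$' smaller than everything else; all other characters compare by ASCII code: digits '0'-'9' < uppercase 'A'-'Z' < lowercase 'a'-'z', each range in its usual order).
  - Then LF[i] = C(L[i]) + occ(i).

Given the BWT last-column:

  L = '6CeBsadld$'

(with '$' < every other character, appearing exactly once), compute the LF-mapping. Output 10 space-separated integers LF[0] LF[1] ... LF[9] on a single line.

Answer: 1 3 7 2 9 4 5 8 6 0

Derivation:
Char counts: '$':1, '6':1, 'B':1, 'C':1, 'a':1, 'd':2, 'e':1, 'l':1, 's':1
C (first-col start): C('$')=0, C('6')=1, C('B')=2, C('C')=3, C('a')=4, C('d')=5, C('e')=7, C('l')=8, C('s')=9
L[0]='6': occ=0, LF[0]=C('6')+0=1+0=1
L[1]='C': occ=0, LF[1]=C('C')+0=3+0=3
L[2]='e': occ=0, LF[2]=C('e')+0=7+0=7
L[3]='B': occ=0, LF[3]=C('B')+0=2+0=2
L[4]='s': occ=0, LF[4]=C('s')+0=9+0=9
L[5]='a': occ=0, LF[5]=C('a')+0=4+0=4
L[6]='d': occ=0, LF[6]=C('d')+0=5+0=5
L[7]='l': occ=0, LF[7]=C('l')+0=8+0=8
L[8]='d': occ=1, LF[8]=C('d')+1=5+1=6
L[9]='$': occ=0, LF[9]=C('$')+0=0+0=0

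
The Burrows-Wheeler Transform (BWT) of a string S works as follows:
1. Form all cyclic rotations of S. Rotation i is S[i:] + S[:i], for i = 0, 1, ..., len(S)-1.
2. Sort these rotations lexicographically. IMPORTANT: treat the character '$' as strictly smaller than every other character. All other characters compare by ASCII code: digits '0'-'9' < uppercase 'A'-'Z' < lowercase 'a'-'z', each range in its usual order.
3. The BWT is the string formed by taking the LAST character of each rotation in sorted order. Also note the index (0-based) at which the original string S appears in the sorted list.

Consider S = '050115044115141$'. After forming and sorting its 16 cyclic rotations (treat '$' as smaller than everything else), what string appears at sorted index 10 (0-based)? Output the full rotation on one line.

All 16 rotations (rotation i = S[i:]+S[:i]):
  rot[0] = 050115044115141$
  rot[1] = 50115044115141$0
  rot[2] = 0115044115141$05
  rot[3] = 115044115141$050
  rot[4] = 15044115141$0501
  rot[5] = 5044115141$05011
  rot[6] = 044115141$050115
  rot[7] = 44115141$0501150
  rot[8] = 4115141$05011504
  rot[9] = 115141$050115044
  rot[10] = 15141$0501150441
  rot[11] = 5141$05011504411
  rot[12] = 141$050115044115
  rot[13] = 41$0501150441151
  rot[14] = 1$05011504411514
  rot[15] = $050115044115141
Sorted (with $ < everything):
  sorted[0] = $050115044115141
  sorted[1] = 0115044115141$05
  sorted[2] = 044115141$050115
  sorted[3] = 050115044115141$
  sorted[4] = 1$05011504411514
  sorted[5] = 115044115141$050
  sorted[6] = 115141$050115044
  sorted[7] = 141$050115044115
  sorted[8] = 15044115141$0501
  sorted[9] = 15141$0501150441
  sorted[10] = 41$0501150441151
  sorted[11] = 4115141$05011504
  sorted[12] = 44115141$0501150
  sorted[13] = 50115044115141$0
  sorted[14] = 5044115141$05011
  sorted[15] = 5141$05011504411
sorted[10] = 41$0501150441151

Answer: 41$0501150441151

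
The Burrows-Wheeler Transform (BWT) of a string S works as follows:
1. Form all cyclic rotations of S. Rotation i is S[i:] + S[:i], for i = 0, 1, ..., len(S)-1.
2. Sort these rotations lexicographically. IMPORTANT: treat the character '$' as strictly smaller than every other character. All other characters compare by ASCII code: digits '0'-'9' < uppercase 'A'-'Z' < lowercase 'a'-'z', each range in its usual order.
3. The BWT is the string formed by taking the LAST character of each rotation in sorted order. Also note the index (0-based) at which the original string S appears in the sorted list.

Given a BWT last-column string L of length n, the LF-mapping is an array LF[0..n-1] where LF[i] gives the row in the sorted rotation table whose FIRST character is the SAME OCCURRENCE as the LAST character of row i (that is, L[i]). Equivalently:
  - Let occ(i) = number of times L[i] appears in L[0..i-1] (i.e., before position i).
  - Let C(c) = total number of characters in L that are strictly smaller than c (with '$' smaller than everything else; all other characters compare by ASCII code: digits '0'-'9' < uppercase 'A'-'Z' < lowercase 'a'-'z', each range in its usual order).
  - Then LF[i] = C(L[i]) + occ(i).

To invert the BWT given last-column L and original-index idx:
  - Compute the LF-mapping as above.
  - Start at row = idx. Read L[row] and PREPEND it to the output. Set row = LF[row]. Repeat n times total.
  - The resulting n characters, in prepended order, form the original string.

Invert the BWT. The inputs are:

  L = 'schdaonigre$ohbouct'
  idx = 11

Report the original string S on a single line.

LF mapping: 16 3 8 5 1 12 11 10 7 15 6 0 13 9 2 14 18 4 17
Walk LF starting at row 11, prepending L[row]:
  step 1: row=11, L[11]='$', prepend. Next row=LF[11]=0
  step 2: row=0, L[0]='s', prepend. Next row=LF[0]=16
  step 3: row=16, L[16]='u', prepend. Next row=LF[16]=18
  step 4: row=18, L[18]='t', prepend. Next row=LF[18]=17
  step 5: row=17, L[17]='c', prepend. Next row=LF[17]=4
  step 6: row=4, L[4]='a', prepend. Next row=LF[4]=1
  step 7: row=1, L[1]='c', prepend. Next row=LF[1]=3
  step 8: row=3, L[3]='d', prepend. Next row=LF[3]=5
  step 9: row=5, L[5]='o', prepend. Next row=LF[5]=12
  step 10: row=12, L[12]='o', prepend. Next row=LF[12]=13
  step 11: row=13, L[13]='h', prepend. Next row=LF[13]=9
  step 12: row=9, L[9]='r', prepend. Next row=LF[9]=15
  step 13: row=15, L[15]='o', prepend. Next row=LF[15]=14
  step 14: row=14, L[14]='b', prepend. Next row=LF[14]=2
  step 15: row=2, L[2]='h', prepend. Next row=LF[2]=8
  step 16: row=8, L[8]='g', prepend. Next row=LF[8]=7
  step 17: row=7, L[7]='i', prepend. Next row=LF[7]=10
  step 18: row=10, L[10]='e', prepend. Next row=LF[10]=6
  step 19: row=6, L[6]='n', prepend. Next row=LF[6]=11
Reversed output: neighborhoodcactus$

Answer: neighborhoodcactus$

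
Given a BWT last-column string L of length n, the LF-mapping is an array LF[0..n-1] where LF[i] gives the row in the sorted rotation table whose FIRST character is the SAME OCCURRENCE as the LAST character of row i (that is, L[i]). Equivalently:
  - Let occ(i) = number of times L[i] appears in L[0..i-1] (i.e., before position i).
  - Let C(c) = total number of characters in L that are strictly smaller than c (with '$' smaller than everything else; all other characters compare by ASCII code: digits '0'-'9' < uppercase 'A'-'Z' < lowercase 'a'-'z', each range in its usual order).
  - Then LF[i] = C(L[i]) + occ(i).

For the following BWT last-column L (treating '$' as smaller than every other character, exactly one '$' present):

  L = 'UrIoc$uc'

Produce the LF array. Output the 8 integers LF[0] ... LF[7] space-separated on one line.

Answer: 2 6 1 5 3 0 7 4

Derivation:
Char counts: '$':1, 'I':1, 'U':1, 'c':2, 'o':1, 'r':1, 'u':1
C (first-col start): C('$')=0, C('I')=1, C('U')=2, C('c')=3, C('o')=5, C('r')=6, C('u')=7
L[0]='U': occ=0, LF[0]=C('U')+0=2+0=2
L[1]='r': occ=0, LF[1]=C('r')+0=6+0=6
L[2]='I': occ=0, LF[2]=C('I')+0=1+0=1
L[3]='o': occ=0, LF[3]=C('o')+0=5+0=5
L[4]='c': occ=0, LF[4]=C('c')+0=3+0=3
L[5]='$': occ=0, LF[5]=C('$')+0=0+0=0
L[6]='u': occ=0, LF[6]=C('u')+0=7+0=7
L[7]='c': occ=1, LF[7]=C('c')+1=3+1=4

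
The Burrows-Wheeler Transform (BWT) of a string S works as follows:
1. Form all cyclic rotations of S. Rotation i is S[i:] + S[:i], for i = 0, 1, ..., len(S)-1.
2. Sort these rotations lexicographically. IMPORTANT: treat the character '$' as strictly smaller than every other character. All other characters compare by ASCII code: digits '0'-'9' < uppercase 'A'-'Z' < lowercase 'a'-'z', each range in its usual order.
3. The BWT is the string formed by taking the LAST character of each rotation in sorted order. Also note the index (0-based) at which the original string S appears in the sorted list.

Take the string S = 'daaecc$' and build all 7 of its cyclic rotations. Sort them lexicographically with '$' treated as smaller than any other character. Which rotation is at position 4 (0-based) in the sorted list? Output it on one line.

All 7 rotations (rotation i = S[i:]+S[:i]):
  rot[0] = daaecc$
  rot[1] = aaecc$d
  rot[2] = aecc$da
  rot[3] = ecc$daa
  rot[4] = cc$daae
  rot[5] = c$daaec
  rot[6] = $daaecc
Sorted (with $ < everything):
  sorted[0] = $daaecc
  sorted[1] = aaecc$d
  sorted[2] = aecc$da
  sorted[3] = c$daaec
  sorted[4] = cc$daae
  sorted[5] = daaecc$
  sorted[6] = ecc$daa
sorted[4] = cc$daae

Answer: cc$daae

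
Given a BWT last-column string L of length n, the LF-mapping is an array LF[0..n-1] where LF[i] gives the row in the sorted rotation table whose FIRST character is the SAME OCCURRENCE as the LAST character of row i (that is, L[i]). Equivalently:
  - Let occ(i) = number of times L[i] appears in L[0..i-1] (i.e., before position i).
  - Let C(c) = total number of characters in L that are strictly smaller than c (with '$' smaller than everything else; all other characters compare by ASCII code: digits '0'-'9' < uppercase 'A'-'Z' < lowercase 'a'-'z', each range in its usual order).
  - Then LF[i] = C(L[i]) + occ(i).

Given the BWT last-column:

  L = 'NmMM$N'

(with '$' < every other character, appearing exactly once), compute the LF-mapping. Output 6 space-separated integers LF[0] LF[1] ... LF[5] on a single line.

Answer: 3 5 1 2 0 4

Derivation:
Char counts: '$':1, 'M':2, 'N':2, 'm':1
C (first-col start): C('$')=0, C('M')=1, C('N')=3, C('m')=5
L[0]='N': occ=0, LF[0]=C('N')+0=3+0=3
L[1]='m': occ=0, LF[1]=C('m')+0=5+0=5
L[2]='M': occ=0, LF[2]=C('M')+0=1+0=1
L[3]='M': occ=1, LF[3]=C('M')+1=1+1=2
L[4]='$': occ=0, LF[4]=C('$')+0=0+0=0
L[5]='N': occ=1, LF[5]=C('N')+1=3+1=4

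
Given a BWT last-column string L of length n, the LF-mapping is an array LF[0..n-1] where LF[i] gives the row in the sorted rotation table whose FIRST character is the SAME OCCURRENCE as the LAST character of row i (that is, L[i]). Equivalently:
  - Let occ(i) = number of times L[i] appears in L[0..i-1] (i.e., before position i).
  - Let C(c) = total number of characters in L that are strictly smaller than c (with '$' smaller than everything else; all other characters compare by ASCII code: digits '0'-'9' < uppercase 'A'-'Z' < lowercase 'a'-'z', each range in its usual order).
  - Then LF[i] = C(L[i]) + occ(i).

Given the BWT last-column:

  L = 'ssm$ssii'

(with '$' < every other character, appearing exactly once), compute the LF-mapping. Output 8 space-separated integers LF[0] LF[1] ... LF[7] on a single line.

Char counts: '$':1, 'i':2, 'm':1, 's':4
C (first-col start): C('$')=0, C('i')=1, C('m')=3, C('s')=4
L[0]='s': occ=0, LF[0]=C('s')+0=4+0=4
L[1]='s': occ=1, LF[1]=C('s')+1=4+1=5
L[2]='m': occ=0, LF[2]=C('m')+0=3+0=3
L[3]='$': occ=0, LF[3]=C('$')+0=0+0=0
L[4]='s': occ=2, LF[4]=C('s')+2=4+2=6
L[5]='s': occ=3, LF[5]=C('s')+3=4+3=7
L[6]='i': occ=0, LF[6]=C('i')+0=1+0=1
L[7]='i': occ=1, LF[7]=C('i')+1=1+1=2

Answer: 4 5 3 0 6 7 1 2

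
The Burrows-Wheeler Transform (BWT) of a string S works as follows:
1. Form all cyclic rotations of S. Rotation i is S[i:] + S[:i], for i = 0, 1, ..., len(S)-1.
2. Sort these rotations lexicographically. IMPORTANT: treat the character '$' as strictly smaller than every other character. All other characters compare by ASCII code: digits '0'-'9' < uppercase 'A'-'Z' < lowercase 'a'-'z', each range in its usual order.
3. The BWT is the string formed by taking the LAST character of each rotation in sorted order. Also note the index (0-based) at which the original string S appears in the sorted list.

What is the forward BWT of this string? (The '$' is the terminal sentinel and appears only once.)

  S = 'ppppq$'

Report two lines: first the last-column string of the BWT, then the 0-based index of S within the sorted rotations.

All 6 rotations (rotation i = S[i:]+S[:i]):
  rot[0] = ppppq$
  rot[1] = pppq$p
  rot[2] = ppq$pp
  rot[3] = pq$ppp
  rot[4] = q$pppp
  rot[5] = $ppppq
Sorted (with $ < everything):
  sorted[0] = $ppppq  (last char: 'q')
  sorted[1] = ppppq$  (last char: '$')
  sorted[2] = pppq$p  (last char: 'p')
  sorted[3] = ppq$pp  (last char: 'p')
  sorted[4] = pq$ppp  (last char: 'p')
  sorted[5] = q$pppp  (last char: 'p')
Last column: q$pppp
Original string S is at sorted index 1

Answer: q$pppp
1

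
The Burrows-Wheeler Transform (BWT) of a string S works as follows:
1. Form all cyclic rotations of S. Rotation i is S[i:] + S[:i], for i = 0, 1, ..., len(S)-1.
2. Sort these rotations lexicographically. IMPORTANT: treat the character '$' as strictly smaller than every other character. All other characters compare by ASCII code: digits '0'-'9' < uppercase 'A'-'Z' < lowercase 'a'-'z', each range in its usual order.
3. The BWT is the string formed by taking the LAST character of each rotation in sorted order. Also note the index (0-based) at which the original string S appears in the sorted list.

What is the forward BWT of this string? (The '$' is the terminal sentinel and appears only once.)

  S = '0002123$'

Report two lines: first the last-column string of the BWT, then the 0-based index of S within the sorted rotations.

All 8 rotations (rotation i = S[i:]+S[:i]):
  rot[0] = 0002123$
  rot[1] = 002123$0
  rot[2] = 02123$00
  rot[3] = 2123$000
  rot[4] = 123$0002
  rot[5] = 23$00021
  rot[6] = 3$000212
  rot[7] = $0002123
Sorted (with $ < everything):
  sorted[0] = $0002123  (last char: '3')
  sorted[1] = 0002123$  (last char: '$')
  sorted[2] = 002123$0  (last char: '0')
  sorted[3] = 02123$00  (last char: '0')
  sorted[4] = 123$0002  (last char: '2')
  sorted[5] = 2123$000  (last char: '0')
  sorted[6] = 23$00021  (last char: '1')
  sorted[7] = 3$000212  (last char: '2')
Last column: 3$002012
Original string S is at sorted index 1

Answer: 3$002012
1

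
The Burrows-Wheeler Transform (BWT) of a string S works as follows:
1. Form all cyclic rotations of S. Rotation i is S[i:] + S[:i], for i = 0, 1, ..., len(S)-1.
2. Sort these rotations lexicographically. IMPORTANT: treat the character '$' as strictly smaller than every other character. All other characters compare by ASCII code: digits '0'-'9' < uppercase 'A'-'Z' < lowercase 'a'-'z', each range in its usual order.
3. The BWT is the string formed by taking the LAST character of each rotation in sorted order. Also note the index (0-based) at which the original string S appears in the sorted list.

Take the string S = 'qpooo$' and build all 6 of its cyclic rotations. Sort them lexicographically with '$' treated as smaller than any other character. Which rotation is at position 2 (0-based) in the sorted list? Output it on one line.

Answer: oo$qpo

Derivation:
All 6 rotations (rotation i = S[i:]+S[:i]):
  rot[0] = qpooo$
  rot[1] = pooo$q
  rot[2] = ooo$qp
  rot[3] = oo$qpo
  rot[4] = o$qpoo
  rot[5] = $qpooo
Sorted (with $ < everything):
  sorted[0] = $qpooo
  sorted[1] = o$qpoo
  sorted[2] = oo$qpo
  sorted[3] = ooo$qp
  sorted[4] = pooo$q
  sorted[5] = qpooo$
sorted[2] = oo$qpo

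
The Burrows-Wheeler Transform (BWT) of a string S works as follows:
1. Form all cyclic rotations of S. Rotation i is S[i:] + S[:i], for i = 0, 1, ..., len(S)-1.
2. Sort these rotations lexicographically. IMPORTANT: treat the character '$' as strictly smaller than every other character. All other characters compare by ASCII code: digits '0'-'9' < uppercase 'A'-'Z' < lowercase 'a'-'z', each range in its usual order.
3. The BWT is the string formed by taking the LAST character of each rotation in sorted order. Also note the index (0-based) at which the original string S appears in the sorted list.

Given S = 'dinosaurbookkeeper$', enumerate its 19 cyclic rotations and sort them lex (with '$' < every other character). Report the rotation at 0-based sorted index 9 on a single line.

All 19 rotations (rotation i = S[i:]+S[:i]):
  rot[0] = dinosaurbookkeeper$
  rot[1] = inosaurbookkeeper$d
  rot[2] = nosaurbookkeeper$di
  rot[3] = osaurbookkeeper$din
  rot[4] = saurbookkeeper$dino
  rot[5] = aurbookkeeper$dinos
  rot[6] = urbookkeeper$dinosa
  rot[7] = rbookkeeper$dinosau
  rot[8] = bookkeeper$dinosaur
  rot[9] = ookkeeper$dinosaurb
  rot[10] = okkeeper$dinosaurbo
  rot[11] = kkeeper$dinosaurboo
  rot[12] = keeper$dinosaurbook
  rot[13] = eeper$dinosaurbookk
  rot[14] = eper$dinosaurbookke
  rot[15] = per$dinosaurbookkee
  rot[16] = er$dinosaurbookkeep
  rot[17] = r$dinosaurbookkeepe
  rot[18] = $dinosaurbookkeeper
Sorted (with $ < everything):
  sorted[0] = $dinosaurbookkeeper
  sorted[1] = aurbookkeeper$dinos
  sorted[2] = bookkeeper$dinosaur
  sorted[3] = dinosaurbookkeeper$
  sorted[4] = eeper$dinosaurbookk
  sorted[5] = eper$dinosaurbookke
  sorted[6] = er$dinosaurbookkeep
  sorted[7] = inosaurbookkeeper$d
  sorted[8] = keeper$dinosaurbook
  sorted[9] = kkeeper$dinosaurboo
  sorted[10] = nosaurbookkeeper$di
  sorted[11] = okkeeper$dinosaurbo
  sorted[12] = ookkeeper$dinosaurb
  sorted[13] = osaurbookkeeper$din
  sorted[14] = per$dinosaurbookkee
  sorted[15] = r$dinosaurbookkeepe
  sorted[16] = rbookkeeper$dinosau
  sorted[17] = saurbookkeeper$dino
  sorted[18] = urbookkeeper$dinosa
sorted[9] = kkeeper$dinosaurboo

Answer: kkeeper$dinosaurboo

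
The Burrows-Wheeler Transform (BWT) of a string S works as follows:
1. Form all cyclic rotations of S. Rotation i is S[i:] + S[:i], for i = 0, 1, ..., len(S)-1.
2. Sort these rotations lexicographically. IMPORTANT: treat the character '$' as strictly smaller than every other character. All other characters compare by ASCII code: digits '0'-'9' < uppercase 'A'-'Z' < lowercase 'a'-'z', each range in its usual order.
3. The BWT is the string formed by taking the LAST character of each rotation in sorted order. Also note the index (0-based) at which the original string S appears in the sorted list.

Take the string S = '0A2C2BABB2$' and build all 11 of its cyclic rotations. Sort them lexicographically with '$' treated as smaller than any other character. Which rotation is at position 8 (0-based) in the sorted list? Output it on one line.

Answer: BABB2$0A2C2

Derivation:
All 11 rotations (rotation i = S[i:]+S[:i]):
  rot[0] = 0A2C2BABB2$
  rot[1] = A2C2BABB2$0
  rot[2] = 2C2BABB2$0A
  rot[3] = C2BABB2$0A2
  rot[4] = 2BABB2$0A2C
  rot[5] = BABB2$0A2C2
  rot[6] = ABB2$0A2C2B
  rot[7] = BB2$0A2C2BA
  rot[8] = B2$0A2C2BAB
  rot[9] = 2$0A2C2BABB
  rot[10] = $0A2C2BABB2
Sorted (with $ < everything):
  sorted[0] = $0A2C2BABB2
  sorted[1] = 0A2C2BABB2$
  sorted[2] = 2$0A2C2BABB
  sorted[3] = 2BABB2$0A2C
  sorted[4] = 2C2BABB2$0A
  sorted[5] = A2C2BABB2$0
  sorted[6] = ABB2$0A2C2B
  sorted[7] = B2$0A2C2BAB
  sorted[8] = BABB2$0A2C2
  sorted[9] = BB2$0A2C2BA
  sorted[10] = C2BABB2$0A2
sorted[8] = BABB2$0A2C2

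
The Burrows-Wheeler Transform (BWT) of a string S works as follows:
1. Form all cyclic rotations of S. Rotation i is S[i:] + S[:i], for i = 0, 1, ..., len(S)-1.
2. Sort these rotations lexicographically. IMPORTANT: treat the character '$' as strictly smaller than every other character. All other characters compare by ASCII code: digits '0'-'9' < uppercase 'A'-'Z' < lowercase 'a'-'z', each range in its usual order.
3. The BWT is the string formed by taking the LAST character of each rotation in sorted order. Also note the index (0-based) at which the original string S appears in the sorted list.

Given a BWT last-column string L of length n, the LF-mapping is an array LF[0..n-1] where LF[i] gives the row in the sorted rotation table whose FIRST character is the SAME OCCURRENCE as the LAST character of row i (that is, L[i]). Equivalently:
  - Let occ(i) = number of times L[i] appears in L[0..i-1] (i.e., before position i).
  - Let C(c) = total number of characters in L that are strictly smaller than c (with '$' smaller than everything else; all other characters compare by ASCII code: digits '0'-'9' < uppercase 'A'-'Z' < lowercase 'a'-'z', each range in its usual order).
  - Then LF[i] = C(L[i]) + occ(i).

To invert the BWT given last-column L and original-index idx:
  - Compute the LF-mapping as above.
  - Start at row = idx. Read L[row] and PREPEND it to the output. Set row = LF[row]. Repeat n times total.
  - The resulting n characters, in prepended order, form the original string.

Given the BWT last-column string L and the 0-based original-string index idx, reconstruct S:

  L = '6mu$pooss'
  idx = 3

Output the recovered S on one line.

Answer: opossum6$

Derivation:
LF mapping: 1 2 8 0 5 3 4 6 7
Walk LF starting at row 3, prepending L[row]:
  step 1: row=3, L[3]='$', prepend. Next row=LF[3]=0
  step 2: row=0, L[0]='6', prepend. Next row=LF[0]=1
  step 3: row=1, L[1]='m', prepend. Next row=LF[1]=2
  step 4: row=2, L[2]='u', prepend. Next row=LF[2]=8
  step 5: row=8, L[8]='s', prepend. Next row=LF[8]=7
  step 6: row=7, L[7]='s', prepend. Next row=LF[7]=6
  step 7: row=6, L[6]='o', prepend. Next row=LF[6]=4
  step 8: row=4, L[4]='p', prepend. Next row=LF[4]=5
  step 9: row=5, L[5]='o', prepend. Next row=LF[5]=3
Reversed output: opossum6$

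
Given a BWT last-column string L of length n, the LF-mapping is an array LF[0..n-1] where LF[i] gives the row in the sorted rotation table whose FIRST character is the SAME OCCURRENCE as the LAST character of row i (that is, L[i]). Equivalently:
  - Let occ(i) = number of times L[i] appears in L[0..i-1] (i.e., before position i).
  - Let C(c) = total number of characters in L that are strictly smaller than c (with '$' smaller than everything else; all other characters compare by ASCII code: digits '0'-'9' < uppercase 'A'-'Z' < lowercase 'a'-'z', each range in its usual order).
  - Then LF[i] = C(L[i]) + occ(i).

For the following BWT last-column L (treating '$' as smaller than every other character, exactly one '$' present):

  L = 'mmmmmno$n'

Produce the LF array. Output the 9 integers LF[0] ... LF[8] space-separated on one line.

Answer: 1 2 3 4 5 6 8 0 7

Derivation:
Char counts: '$':1, 'm':5, 'n':2, 'o':1
C (first-col start): C('$')=0, C('m')=1, C('n')=6, C('o')=8
L[0]='m': occ=0, LF[0]=C('m')+0=1+0=1
L[1]='m': occ=1, LF[1]=C('m')+1=1+1=2
L[2]='m': occ=2, LF[2]=C('m')+2=1+2=3
L[3]='m': occ=3, LF[3]=C('m')+3=1+3=4
L[4]='m': occ=4, LF[4]=C('m')+4=1+4=5
L[5]='n': occ=0, LF[5]=C('n')+0=6+0=6
L[6]='o': occ=0, LF[6]=C('o')+0=8+0=8
L[7]='$': occ=0, LF[7]=C('$')+0=0+0=0
L[8]='n': occ=1, LF[8]=C('n')+1=6+1=7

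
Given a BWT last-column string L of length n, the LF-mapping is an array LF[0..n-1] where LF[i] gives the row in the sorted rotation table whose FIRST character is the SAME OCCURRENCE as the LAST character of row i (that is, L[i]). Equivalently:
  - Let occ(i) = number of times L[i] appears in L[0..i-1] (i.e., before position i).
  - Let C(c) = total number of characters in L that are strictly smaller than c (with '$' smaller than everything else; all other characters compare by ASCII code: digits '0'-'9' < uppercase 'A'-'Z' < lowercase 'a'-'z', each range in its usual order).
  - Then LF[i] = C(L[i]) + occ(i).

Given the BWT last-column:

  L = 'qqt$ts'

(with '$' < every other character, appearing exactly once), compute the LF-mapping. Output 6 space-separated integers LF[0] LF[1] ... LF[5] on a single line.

Answer: 1 2 4 0 5 3

Derivation:
Char counts: '$':1, 'q':2, 's':1, 't':2
C (first-col start): C('$')=0, C('q')=1, C('s')=3, C('t')=4
L[0]='q': occ=0, LF[0]=C('q')+0=1+0=1
L[1]='q': occ=1, LF[1]=C('q')+1=1+1=2
L[2]='t': occ=0, LF[2]=C('t')+0=4+0=4
L[3]='$': occ=0, LF[3]=C('$')+0=0+0=0
L[4]='t': occ=1, LF[4]=C('t')+1=4+1=5
L[5]='s': occ=0, LF[5]=C('s')+0=3+0=3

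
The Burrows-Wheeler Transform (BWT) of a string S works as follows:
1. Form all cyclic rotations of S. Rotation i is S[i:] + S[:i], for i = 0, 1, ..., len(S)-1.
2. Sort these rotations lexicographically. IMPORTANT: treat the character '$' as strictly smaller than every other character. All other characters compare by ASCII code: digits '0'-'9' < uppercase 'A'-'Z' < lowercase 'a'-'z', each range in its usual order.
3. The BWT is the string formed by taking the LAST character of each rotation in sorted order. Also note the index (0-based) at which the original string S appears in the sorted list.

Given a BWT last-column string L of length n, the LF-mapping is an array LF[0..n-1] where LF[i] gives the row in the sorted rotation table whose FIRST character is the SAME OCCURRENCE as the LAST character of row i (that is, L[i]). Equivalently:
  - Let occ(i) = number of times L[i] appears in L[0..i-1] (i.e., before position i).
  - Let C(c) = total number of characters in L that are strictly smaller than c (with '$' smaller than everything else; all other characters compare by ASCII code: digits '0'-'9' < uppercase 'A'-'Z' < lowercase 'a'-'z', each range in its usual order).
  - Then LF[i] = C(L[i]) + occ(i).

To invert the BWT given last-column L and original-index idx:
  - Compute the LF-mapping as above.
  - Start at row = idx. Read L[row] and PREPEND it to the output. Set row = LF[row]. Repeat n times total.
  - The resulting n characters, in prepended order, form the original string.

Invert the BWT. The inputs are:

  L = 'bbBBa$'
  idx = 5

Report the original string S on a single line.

Answer: bBBab$

Derivation:
LF mapping: 4 5 1 2 3 0
Walk LF starting at row 5, prepending L[row]:
  step 1: row=5, L[5]='$', prepend. Next row=LF[5]=0
  step 2: row=0, L[0]='b', prepend. Next row=LF[0]=4
  step 3: row=4, L[4]='a', prepend. Next row=LF[4]=3
  step 4: row=3, L[3]='B', prepend. Next row=LF[3]=2
  step 5: row=2, L[2]='B', prepend. Next row=LF[2]=1
  step 6: row=1, L[1]='b', prepend. Next row=LF[1]=5
Reversed output: bBBab$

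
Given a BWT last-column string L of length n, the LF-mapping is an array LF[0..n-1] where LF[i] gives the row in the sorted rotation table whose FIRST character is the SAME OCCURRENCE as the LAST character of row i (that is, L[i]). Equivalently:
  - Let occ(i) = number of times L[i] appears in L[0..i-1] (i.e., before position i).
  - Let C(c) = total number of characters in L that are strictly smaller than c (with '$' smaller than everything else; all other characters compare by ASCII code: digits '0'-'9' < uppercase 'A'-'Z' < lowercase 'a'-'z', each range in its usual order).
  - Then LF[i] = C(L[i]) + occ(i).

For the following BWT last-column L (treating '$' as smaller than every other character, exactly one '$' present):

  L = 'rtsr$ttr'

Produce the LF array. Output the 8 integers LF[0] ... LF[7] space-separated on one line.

Char counts: '$':1, 'r':3, 's':1, 't':3
C (first-col start): C('$')=0, C('r')=1, C('s')=4, C('t')=5
L[0]='r': occ=0, LF[0]=C('r')+0=1+0=1
L[1]='t': occ=0, LF[1]=C('t')+0=5+0=5
L[2]='s': occ=0, LF[2]=C('s')+0=4+0=4
L[3]='r': occ=1, LF[3]=C('r')+1=1+1=2
L[4]='$': occ=0, LF[4]=C('$')+0=0+0=0
L[5]='t': occ=1, LF[5]=C('t')+1=5+1=6
L[6]='t': occ=2, LF[6]=C('t')+2=5+2=7
L[7]='r': occ=2, LF[7]=C('r')+2=1+2=3

Answer: 1 5 4 2 0 6 7 3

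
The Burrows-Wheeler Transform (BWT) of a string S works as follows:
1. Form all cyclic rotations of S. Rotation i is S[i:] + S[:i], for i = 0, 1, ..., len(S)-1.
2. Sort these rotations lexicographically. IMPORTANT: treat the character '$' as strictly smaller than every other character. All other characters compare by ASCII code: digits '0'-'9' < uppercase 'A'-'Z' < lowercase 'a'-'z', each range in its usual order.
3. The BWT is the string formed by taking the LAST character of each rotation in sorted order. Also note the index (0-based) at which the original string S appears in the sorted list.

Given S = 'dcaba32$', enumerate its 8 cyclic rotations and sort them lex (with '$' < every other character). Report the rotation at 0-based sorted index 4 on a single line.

All 8 rotations (rotation i = S[i:]+S[:i]):
  rot[0] = dcaba32$
  rot[1] = caba32$d
  rot[2] = aba32$dc
  rot[3] = ba32$dca
  rot[4] = a32$dcab
  rot[5] = 32$dcaba
  rot[6] = 2$dcaba3
  rot[7] = $dcaba32
Sorted (with $ < everything):
  sorted[0] = $dcaba32
  sorted[1] = 2$dcaba3
  sorted[2] = 32$dcaba
  sorted[3] = a32$dcab
  sorted[4] = aba32$dc
  sorted[5] = ba32$dca
  sorted[6] = caba32$d
  sorted[7] = dcaba32$
sorted[4] = aba32$dc

Answer: aba32$dc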